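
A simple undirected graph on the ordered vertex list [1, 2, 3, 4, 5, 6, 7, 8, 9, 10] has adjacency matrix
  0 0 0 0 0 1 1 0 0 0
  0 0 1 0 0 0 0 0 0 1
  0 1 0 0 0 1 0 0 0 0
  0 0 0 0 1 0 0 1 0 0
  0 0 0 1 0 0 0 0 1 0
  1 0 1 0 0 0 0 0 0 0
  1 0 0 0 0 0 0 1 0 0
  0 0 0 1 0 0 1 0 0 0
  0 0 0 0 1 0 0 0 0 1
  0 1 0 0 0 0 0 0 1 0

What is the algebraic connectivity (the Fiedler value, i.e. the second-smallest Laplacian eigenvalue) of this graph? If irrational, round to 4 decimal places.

Each diagonal entry of L is the vertex degree and each off-diagonal entry is -1 where an edge is present, 0 otherwise; in the order [1, 2, 3, 4, 5, 6, 7, 8, 9, 10] the diagonal is [2, 2, 2, 2, 2, 2, 2, 2, 2, 2]. Computing the eigenvalues of L and sorting gives [0, 0.3820, 0.3820, 1.3820, 1.3820, 2.6180, 2.6180, 3.6180, 3.6180, 4]. The Fiedler value lambda_2 = 0.3820 is strictly positive, so the graph is connected.

0.3820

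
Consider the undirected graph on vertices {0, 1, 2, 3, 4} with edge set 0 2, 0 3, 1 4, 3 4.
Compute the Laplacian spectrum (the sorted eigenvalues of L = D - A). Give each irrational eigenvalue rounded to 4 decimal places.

[0, 0.3820, 1.3820, 2.6180, 3.6180]

Reading degrees in the order [0, 1, 2, 3, 4] gives [2, 1, 1, 2, 2]; set D = diag(2, 1, 1, 2, 2) and form L = D - A. The multiplicity of 0 as a Laplacian eigenvalue equals the number of connected components. By the matrix-tree theorem the graph has (1/5) * product of the nonzero eigenvalues = 1 spanning tree.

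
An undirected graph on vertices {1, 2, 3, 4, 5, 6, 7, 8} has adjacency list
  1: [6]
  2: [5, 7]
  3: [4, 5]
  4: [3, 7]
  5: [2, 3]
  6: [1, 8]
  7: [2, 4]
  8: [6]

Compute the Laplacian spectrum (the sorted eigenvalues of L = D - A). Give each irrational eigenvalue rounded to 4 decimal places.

Reading degrees in the order [1, 2, 3, 4, 5, 6, 7, 8] gives [1, 2, 2, 2, 2, 2, 2, 1]; set D = diag(1, 2, 2, 2, 2, 2, 2, 1) and form L = D - A. The multiplicity of 0 as a Laplacian eigenvalue equals the number of connected components. The 2 zero eigenvalues correspond to the 2 connected components.

[0, 0, 1, 1.3820, 1.3820, 3, 3.6180, 3.6180]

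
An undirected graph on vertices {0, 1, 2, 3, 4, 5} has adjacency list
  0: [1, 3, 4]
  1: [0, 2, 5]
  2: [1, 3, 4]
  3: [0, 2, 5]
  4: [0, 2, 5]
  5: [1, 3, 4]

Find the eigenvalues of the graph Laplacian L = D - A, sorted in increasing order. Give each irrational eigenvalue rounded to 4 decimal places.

[0, 3, 3, 3, 3, 6]

Each diagonal entry of L is the vertex degree and each off-diagonal entry is -1 where an edge is present, 0 otherwise; in the order [0, 1, 2, 3, 4, 5] the diagonal is [3, 3, 3, 3, 3, 3]. L is symmetric positive semidefinite, so every eigenvalue is real and nonnegative. The single zero eigenvalue shows the graph is connected. The eigenvalues sum to 18, which equals trace(L) = 2|E|. The largest eigenvalue, 6, is at most the vertex count 6.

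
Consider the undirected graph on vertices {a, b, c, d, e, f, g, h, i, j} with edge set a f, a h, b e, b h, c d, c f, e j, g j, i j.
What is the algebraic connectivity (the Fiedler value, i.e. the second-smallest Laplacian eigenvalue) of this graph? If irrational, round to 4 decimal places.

With the vertex order [a, b, c, d, e, f, g, h, i, j], the degrees are [2, 2, 2, 1, 2, 2, 1, 2, 1, 3], giving D = diag(2, 2, 2, 1, 2, 2, 1, 2, 1, 3) and L = D - A. Computing the eigenvalues of L and sorting gives [0, 0.1029, 0.4367, 1, 1, 1.7250, 2.5064, 3.2255, 3.7678, 4.2357]. The Fiedler value lambda_2 = 0.1029 is strictly positive, so the graph is connected.

0.1029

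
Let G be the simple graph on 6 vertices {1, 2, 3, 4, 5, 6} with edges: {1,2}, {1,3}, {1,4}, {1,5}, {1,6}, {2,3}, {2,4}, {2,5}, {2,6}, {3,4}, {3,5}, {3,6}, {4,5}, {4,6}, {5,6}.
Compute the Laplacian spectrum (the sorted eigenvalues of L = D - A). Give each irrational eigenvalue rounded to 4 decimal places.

[0, 6, 6, 6, 6, 6]

With the vertex order [1, 2, 3, 4, 5, 6], the degrees are [5, 5, 5, 5, 5, 5], giving D = diag(5, 5, 5, 5, 5, 5) and L = D - A. The multiplicity of 0 as a Laplacian eigenvalue equals the number of connected components. The single zero eigenvalue shows the graph is connected. The largest eigenvalue, 6, is at most the vertex count 6.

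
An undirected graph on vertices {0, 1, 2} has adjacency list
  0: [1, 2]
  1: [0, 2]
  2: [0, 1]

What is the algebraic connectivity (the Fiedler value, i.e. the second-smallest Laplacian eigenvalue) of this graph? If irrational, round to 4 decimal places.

3

Reading degrees in the order [0, 1, 2] gives [2, 2, 2]; set D = diag(2, 2, 2) and form L = D - A. The sorted Laplacian eigenvalues are [0, 3, 3]; the algebraic connectivity is the second entry, 3.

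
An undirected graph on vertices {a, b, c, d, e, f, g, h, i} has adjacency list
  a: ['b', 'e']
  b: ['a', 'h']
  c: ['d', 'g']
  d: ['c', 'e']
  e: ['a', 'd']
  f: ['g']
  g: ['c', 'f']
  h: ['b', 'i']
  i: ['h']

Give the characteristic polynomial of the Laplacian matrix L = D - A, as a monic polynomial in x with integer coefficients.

Reading degrees in the order [a, b, c, d, e, f, g, h, i] gives [2, 2, 2, 2, 2, 1, 2, 2, 1]; set D = diag(2, 2, 2, 2, 2, 1, 2, 2, 1) and form L = D - A. L has integer entries, so p(x) = det(xI - L) has integer coefficients. Expanding the determinant yields x^9 - 16x^8 + 105x^7 - 364x^6 + 715x^5 - 792x^4 + 462x^3 - 120x^2 + 9x. The constant term is 0 because L is singular (the all-ones vector lies in its kernel). The largest eigenvalue, 3.8794, is at most the vertex count 9.

x^9 - 16x^8 + 105x^7 - 364x^6 + 715x^5 - 792x^4 + 462x^3 - 120x^2 + 9x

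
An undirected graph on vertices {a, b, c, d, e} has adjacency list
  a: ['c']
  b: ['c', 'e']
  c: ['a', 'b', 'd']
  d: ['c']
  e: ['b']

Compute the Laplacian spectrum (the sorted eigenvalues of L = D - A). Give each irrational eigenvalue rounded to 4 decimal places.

With the vertex order [a, b, c, d, e], the degrees are [1, 2, 3, 1, 1], giving D = diag(1, 2, 3, 1, 1) and L = D - A. Diagonalising L (or applying a numerical eigensolver to the 5x5 matrix) gives the spectrum above. The single zero eigenvalue shows the graph is connected. There is one zero in the spectrum, matching the 1 component.

[0, 0.5188, 1, 2.3111, 4.1701]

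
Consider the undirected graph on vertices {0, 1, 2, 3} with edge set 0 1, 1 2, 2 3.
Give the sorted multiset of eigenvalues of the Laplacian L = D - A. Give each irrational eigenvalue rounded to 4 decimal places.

[0, 0.5858, 2, 3.4142]

Reading degrees in the order [0, 1, 2, 3] gives [1, 2, 2, 1]; set D = diag(1, 2, 2, 1) and form L = D - A. L is symmetric positive semidefinite, so every eigenvalue is real and nonnegative.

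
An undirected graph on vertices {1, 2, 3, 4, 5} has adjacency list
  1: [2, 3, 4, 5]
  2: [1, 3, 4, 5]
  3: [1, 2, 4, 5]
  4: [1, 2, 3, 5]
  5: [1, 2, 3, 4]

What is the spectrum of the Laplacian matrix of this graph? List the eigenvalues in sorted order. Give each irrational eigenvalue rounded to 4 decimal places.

Each diagonal entry of L is the vertex degree and each off-diagonal entry is -1 where an edge is present, 0 otherwise; in the order [1, 2, 3, 4, 5] the diagonal is [4, 4, 4, 4, 4]. The multiplicity of 0 as a Laplacian eigenvalue equals the number of connected components. The single zero eigenvalue shows the graph is connected. The largest eigenvalue, 5, is at most the vertex count 5.

[0, 5, 5, 5, 5]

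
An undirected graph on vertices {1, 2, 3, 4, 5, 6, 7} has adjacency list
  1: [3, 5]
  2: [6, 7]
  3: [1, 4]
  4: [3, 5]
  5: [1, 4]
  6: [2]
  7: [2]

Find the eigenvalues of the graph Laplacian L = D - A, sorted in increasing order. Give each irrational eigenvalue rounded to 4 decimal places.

Each diagonal entry of L is the vertex degree and each off-diagonal entry is -1 where an edge is present, 0 otherwise; in the order [1, 2, 3, 4, 5, 6, 7] the diagonal is [2, 2, 2, 2, 2, 1, 1]. L is symmetric positive semidefinite, so every eigenvalue is real and nonnegative. The 2 zero eigenvalues correspond to the 2 connected components. The largest eigenvalue, 4, is at most the vertex count 7. There are 2 zeros in the spectrum, matching the 2 components.

[0, 0, 1, 2, 2, 3, 4]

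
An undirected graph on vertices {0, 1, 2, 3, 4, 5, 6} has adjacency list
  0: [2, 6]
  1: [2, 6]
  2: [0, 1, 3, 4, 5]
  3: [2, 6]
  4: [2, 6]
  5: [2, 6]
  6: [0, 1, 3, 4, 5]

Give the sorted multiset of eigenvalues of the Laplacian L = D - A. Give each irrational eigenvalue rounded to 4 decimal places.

With the vertex order [0, 1, 2, 3, 4, 5, 6], the degrees are [2, 2, 5, 2, 2, 2, 5], giving D = diag(2, 2, 5, 2, 2, 2, 5) and L = D - A. Diagonalising L (or applying a numerical eigensolver to the 7x7 matrix) gives the spectrum above. By the matrix-tree theorem the graph has (1/7) * product of the nonzero eigenvalues = 80 spanning trees. There is one zero in the spectrum, matching the 1 component.

[0, 2, 2, 2, 2, 5, 7]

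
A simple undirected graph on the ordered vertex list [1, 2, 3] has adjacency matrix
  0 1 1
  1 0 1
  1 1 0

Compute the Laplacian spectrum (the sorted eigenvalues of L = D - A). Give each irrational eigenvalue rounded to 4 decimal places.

With the vertex order [1, 2, 3], the degrees are [2, 2, 2], giving D = diag(2, 2, 2) and L = D - A. L is symmetric positive semidefinite, so every eigenvalue is real and nonnegative. The single zero eigenvalue shows the graph is connected.

[0, 3, 3]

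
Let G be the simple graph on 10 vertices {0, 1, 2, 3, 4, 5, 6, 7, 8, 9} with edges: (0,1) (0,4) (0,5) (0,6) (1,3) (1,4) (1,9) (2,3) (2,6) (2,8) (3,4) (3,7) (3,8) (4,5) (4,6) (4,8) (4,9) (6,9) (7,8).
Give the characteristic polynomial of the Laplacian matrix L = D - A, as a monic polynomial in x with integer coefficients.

Reading degrees in the order [0, 1, 2, 3, 4, 5, 6, 7, 8, 9] gives [4, 4, 3, 5, 7, 2, 4, 2, 4, 3]; set D = diag(4, 4, 3, 5, 7, 2, 4, 2, 4, 3) and form L = D - A. Computing det(xI - L) by cofactor expansion (or equivalently via sum-over-permutations) gives x^10 - 38x^9 + 621x^8 - 5718x^7 + 32616x^6 - 119170x^5 + 277867x^4 - 396822x^3 + 313046x^2 - 103090x. The coefficient of x^9 equals -trace(L) = -38, matching the sum of degrees. There is one zero in the spectrum, matching the 1 component.

x^10 - 38x^9 + 621x^8 - 5718x^7 + 32616x^6 - 119170x^5 + 277867x^4 - 396822x^3 + 313046x^2 - 103090x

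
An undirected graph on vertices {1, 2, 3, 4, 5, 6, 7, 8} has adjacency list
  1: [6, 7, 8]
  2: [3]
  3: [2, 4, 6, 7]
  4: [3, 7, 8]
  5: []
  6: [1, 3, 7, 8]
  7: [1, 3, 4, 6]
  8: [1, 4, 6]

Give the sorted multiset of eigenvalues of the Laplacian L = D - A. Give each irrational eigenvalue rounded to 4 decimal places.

With the vertex order [1, 2, 3, 4, 5, 6, 7, 8], the degrees are [3, 1, 4, 3, 0, 4, 4, 3], giving D = diag(3, 1, 4, 3, 0, 4, 4, 3) and L = D - A. The multiplicity of 0 as a Laplacian eigenvalue equals the number of connected components. The 2 zero eigenvalues correspond to the 2 connected components. There are 2 zeros in the spectrum, matching the 2 components.

[0, 0, 0.8482, 2.5858, 3.1374, 4.2031, 5.4142, 5.8113]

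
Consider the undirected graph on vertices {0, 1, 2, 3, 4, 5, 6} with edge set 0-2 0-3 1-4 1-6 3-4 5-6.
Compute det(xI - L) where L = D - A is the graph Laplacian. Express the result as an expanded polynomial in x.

With the vertex order [0, 1, 2, 3, 4, 5, 6], the degrees are [2, 2, 1, 2, 2, 1, 2], giving D = diag(2, 2, 1, 2, 2, 1, 2) and L = D - A. Computing det(xI - L) by cofactor expansion (or equivalently via sum-over-permutations) gives x^7 - 12x^6 + 55x^5 - 120x^4 + 126x^3 - 56x^2 + 7x. Since p(0) = det(-L) = 0, x divides p(x). The largest eigenvalue, 3.8019, is at most the vertex count 7.

x^7 - 12x^6 + 55x^5 - 120x^4 + 126x^3 - 56x^2 + 7x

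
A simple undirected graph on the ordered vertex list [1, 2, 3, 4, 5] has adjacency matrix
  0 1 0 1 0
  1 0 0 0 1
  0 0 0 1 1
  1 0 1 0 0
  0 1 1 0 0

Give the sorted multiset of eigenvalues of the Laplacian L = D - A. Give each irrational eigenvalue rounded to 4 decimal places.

[0, 1.3820, 1.3820, 3.6180, 3.6180]

Each diagonal entry of L is the vertex degree and each off-diagonal entry is -1 where an edge is present, 0 otherwise; in the order [1, 2, 3, 4, 5] the diagonal is [2, 2, 2, 2, 2]. Diagonalising L (or applying a numerical eigensolver to the 5x5 matrix) gives the spectrum above. The single zero eigenvalue shows the graph is connected. There is one zero in the spectrum, matching the 1 component.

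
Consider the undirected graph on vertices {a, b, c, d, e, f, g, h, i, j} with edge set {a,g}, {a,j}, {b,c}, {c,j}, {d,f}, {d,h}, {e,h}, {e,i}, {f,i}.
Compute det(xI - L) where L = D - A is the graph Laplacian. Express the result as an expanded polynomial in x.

With the vertex order [a, b, c, d, e, f, g, h, i, j], the degrees are [2, 1, 2, 2, 2, 2, 1, 2, 2, 2], giving D = diag(2, 1, 2, 2, 2, 2, 1, 2, 2, 2) and L = D - A. L has integer entries, so p(x) = det(xI - L) has integer coefficients. Expanding the determinant yields x^10 - 18x^9 + 136x^8 - 560x^7 + 1365x^6 - 2000x^5 + 1700x^4 - 750x^3 + 125x^2. The coefficient of x^9 equals -trace(L) = -18, matching the sum of degrees. The eigenvalues sum to 18, which equals trace(L) = 2|E|. The largest eigenvalue, 3.6180, is at most the vertex count 10.

x^10 - 18x^9 + 136x^8 - 560x^7 + 1365x^6 - 2000x^5 + 1700x^4 - 750x^3 + 125x^2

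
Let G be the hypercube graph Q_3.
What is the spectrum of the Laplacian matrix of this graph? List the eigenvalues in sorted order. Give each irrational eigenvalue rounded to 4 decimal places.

The graph has 8 vertices and degree multiset [3, 3, 3, 3, 3, 3, 3, 3]; D is the diagonal matrix of degrees and L = D - A. Diagonalising L (or applying a numerical eigensolver to the 8x8 matrix) gives the spectrum above. The eigenvalues sum to 24, which equals trace(L) = 2|E|. The largest eigenvalue, 6, is at most the vertex count 8.

[0, 2, 2, 2, 4, 4, 4, 6]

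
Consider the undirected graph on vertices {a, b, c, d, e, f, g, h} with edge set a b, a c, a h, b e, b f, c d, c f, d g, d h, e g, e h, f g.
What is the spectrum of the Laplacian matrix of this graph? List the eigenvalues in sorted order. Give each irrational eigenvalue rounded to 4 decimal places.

Each diagonal entry of L is the vertex degree and each off-diagonal entry is -1 where an edge is present, 0 otherwise; in the order [a, b, c, d, e, f, g, h] the diagonal is [3, 3, 3, 3, 3, 3, 3, 3]. Since every row of L sums to 0, the all-ones vector is in the kernel and 0 is an eigenvalue. The single zero eigenvalue shows the graph is connected. By the matrix-tree theorem the graph has (1/8) * product of the nonzero eigenvalues = 384 spanning trees. The largest eigenvalue, 6, is at most the vertex count 8.

[0, 2, 2, 2, 4, 4, 4, 6]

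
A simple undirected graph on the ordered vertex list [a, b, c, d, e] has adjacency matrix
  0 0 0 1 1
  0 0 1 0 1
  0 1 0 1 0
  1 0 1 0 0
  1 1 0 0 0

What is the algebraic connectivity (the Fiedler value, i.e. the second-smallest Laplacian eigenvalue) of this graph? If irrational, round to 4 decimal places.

Reading degrees in the order [a, b, c, d, e] gives [2, 2, 2, 2, 2]; set D = diag(2, 2, 2, 2, 2) and form L = D - A. Computing the eigenvalues of L and sorting gives [0, 1.3820, 1.3820, 3.6180, 3.6180]. The Fiedler value lambda_2 = 1.3820 is strictly positive, so the graph is connected. There is one zero in the spectrum, matching the 1 component.

1.3820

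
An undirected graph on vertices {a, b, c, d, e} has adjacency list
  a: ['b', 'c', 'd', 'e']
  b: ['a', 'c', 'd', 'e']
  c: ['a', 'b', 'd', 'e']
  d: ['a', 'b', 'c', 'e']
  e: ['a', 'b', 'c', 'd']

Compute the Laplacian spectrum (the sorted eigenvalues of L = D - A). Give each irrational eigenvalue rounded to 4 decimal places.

With the vertex order [a, b, c, d, e], the degrees are [4, 4, 4, 4, 4], giving D = diag(4, 4, 4, 4, 4) and L = D - A. L is symmetric positive semidefinite, so every eigenvalue is real and nonnegative. The single zero eigenvalue shows the graph is connected. By the matrix-tree theorem the graph has (1/5) * product of the nonzero eigenvalues = 125 spanning trees.

[0, 5, 5, 5, 5]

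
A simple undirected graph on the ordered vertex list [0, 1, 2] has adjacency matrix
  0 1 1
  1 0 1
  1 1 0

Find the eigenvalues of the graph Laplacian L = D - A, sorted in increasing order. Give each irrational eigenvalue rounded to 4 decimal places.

With the vertex order [0, 1, 2], the degrees are [2, 2, 2], giving D = diag(2, 2, 2) and L = D - A. L is symmetric positive semidefinite, so every eigenvalue is real and nonnegative. There is one zero in the spectrum, matching the 1 component.

[0, 3, 3]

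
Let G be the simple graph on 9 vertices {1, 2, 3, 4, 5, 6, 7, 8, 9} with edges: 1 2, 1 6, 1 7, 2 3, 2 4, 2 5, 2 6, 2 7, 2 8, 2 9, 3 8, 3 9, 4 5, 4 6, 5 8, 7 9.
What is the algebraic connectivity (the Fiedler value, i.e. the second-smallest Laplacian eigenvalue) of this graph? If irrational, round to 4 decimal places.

1.5858

Each diagonal entry of L is the vertex degree and each off-diagonal entry is -1 where an edge is present, 0 otherwise; in the order [1, 2, 3, 4, 5, 6, 7, 8, 9] the diagonal is [3, 8, 3, 3, 3, 3, 3, 3, 3]. The sorted Laplacian eigenvalues are [0, 1.5858, 1.5858, 3, 3, 4.4142, 4.4142, 5, 9]; the algebraic connectivity is the second entry, 1.5858. The eigenvalues sum to 32, which equals trace(L) = 2|E|. By the matrix-tree theorem the graph has (1/9) * product of the nonzero eigenvalues = 2205 spanning trees.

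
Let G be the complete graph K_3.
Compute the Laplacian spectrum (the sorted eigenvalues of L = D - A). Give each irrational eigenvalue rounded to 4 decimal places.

[0, 3, 3]

The graph has 3 vertices and degree multiset [2, 2, 2]; D is the diagonal matrix of degrees and L = D - A. Since every row of L sums to 0, the all-ones vector is in the kernel and 0 is an eigenvalue. The single zero eigenvalue shows the graph is connected. The eigenvalues sum to 6, which equals trace(L) = 2|E|.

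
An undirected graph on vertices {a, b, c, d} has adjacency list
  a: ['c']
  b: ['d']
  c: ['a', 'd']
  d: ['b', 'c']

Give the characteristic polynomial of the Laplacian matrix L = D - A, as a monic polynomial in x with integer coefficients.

x^4 - 6x^3 + 10x^2 - 4x

Reading degrees in the order [a, b, c, d] gives [1, 1, 2, 2]; set D = diag(1, 1, 2, 2) and form L = D - A. L has integer entries, so p(x) = det(xI - L) has integer coefficients. Expanding the determinant yields x^4 - 6x^3 + 10x^2 - 4x. Since p(0) = det(-L) = 0, x divides p(x). There is one zero in the spectrum, matching the 1 component.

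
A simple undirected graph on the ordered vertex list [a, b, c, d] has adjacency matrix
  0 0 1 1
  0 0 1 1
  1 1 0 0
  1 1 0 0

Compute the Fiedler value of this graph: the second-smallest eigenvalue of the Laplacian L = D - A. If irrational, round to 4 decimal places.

2

Each diagonal entry of L is the vertex degree and each off-diagonal entry is -1 where an edge is present, 0 otherwise; in the order [a, b, c, d] the diagonal is [2, 2, 2, 2]. The sorted Laplacian eigenvalues are [0, 2, 2, 4]; the algebraic connectivity is the second entry, 2. By the matrix-tree theorem the graph has (1/4) * product of the nonzero eigenvalues = 4 spanning trees. The largest eigenvalue, 4, is at most the vertex count 4.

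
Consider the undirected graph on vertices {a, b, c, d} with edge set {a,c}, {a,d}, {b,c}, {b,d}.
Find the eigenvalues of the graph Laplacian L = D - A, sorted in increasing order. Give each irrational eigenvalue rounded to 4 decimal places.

Reading degrees in the order [a, b, c, d] gives [2, 2, 2, 2]; set D = diag(2, 2, 2, 2) and form L = D - A. Diagonalising L (or applying a numerical eigensolver to the 4x4 matrix) gives the spectrum above. There is one zero in the spectrum, matching the 1 component. By the matrix-tree theorem the graph has (1/4) * product of the nonzero eigenvalues = 4 spanning trees.

[0, 2, 2, 4]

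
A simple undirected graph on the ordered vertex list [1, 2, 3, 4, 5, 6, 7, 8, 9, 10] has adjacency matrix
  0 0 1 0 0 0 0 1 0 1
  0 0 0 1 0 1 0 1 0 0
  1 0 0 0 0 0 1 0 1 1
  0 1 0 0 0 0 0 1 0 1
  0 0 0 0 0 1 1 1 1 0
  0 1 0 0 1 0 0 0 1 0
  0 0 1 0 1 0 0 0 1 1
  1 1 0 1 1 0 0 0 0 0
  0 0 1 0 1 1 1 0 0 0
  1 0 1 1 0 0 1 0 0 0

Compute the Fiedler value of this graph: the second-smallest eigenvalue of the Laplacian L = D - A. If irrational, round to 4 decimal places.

Each diagonal entry of L is the vertex degree and each off-diagonal entry is -1 where an edge is present, 0 otherwise; in the order [1, 2, 3, 4, 5, 6, 7, 8, 9, 10] the diagonal is [3, 3, 4, 3, 4, 3, 4, 4, 4, 4]. The smallest Laplacian eigenvalue is always 0. The next one, lambda_2 = 1.4492, measures how hard the graph is to disconnect: larger values mean better connectivity. The largest eigenvalue, 6, is at most the vertex count 10.

1.4492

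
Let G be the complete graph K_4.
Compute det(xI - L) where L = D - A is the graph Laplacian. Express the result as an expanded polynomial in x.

The graph has 4 vertices and degree multiset [3, 3, 3, 3]; D is the diagonal matrix of degrees and L = D - A. L has integer entries, so p(x) = det(xI - L) has integer coefficients. Expanding the determinant yields x^4 - 12x^3 + 48x^2 - 64x. Since p(0) = det(-L) = 0, x divides p(x). The largest eigenvalue, 4, is at most the vertex count 4.

x^4 - 12x^3 + 48x^2 - 64x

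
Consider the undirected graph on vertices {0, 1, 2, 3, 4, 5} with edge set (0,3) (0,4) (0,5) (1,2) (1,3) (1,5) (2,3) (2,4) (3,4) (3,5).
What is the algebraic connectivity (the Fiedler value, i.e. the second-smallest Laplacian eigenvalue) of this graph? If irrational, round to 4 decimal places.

Reading degrees in the order [0, 1, 2, 3, 4, 5] gives [3, 3, 3, 5, 3, 3]; set D = diag(3, 3, 3, 5, 3, 3) and form L = D - A. Computing the eigenvalues of L and sorting gives [0, 2.3820, 2.3820, 4.6180, 4.6180, 6]. The Fiedler value lambda_2 = 2.3820 is strictly positive, so the graph is connected. The largest eigenvalue, 6, is at most the vertex count 6. The eigenvalues sum to 20, which equals trace(L) = 2|E|.

2.3820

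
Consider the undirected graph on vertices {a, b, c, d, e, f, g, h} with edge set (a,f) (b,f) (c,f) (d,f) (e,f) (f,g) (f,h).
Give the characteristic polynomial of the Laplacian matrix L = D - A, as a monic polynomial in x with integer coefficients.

Reading degrees in the order [a, b, c, d, e, f, g, h] gives [1, 1, 1, 1, 1, 7, 1, 1]; set D = diag(1, 1, 1, 1, 1, 7, 1, 1) and form L = D - A. L has integer entries, so p(x) = det(xI - L) has integer coefficients. Expanding the determinant yields x^8 - 14x^7 + 63x^6 - 140x^5 + 175x^4 - 126x^3 + 49x^2 - 8x. The coefficient of x^7 equals -trace(L) = -14, matching the sum of degrees. By the matrix-tree theorem the graph has (1/8) * product of the nonzero eigenvalues = 1 spanning tree. The largest eigenvalue, 8, is at most the vertex count 8.

x^8 - 14x^7 + 63x^6 - 140x^5 + 175x^4 - 126x^3 + 49x^2 - 8x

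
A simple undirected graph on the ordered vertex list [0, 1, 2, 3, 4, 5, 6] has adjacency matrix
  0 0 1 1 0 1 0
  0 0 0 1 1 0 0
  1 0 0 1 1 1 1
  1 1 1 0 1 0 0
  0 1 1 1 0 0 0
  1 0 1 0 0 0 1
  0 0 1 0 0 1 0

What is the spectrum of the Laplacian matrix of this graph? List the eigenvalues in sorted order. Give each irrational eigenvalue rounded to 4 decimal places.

[0, 1.0148, 2.3474, 3.3425, 4, 5.1494, 6.1458]

With the vertex order [0, 1, 2, 3, 4, 5, 6], the degrees are [3, 2, 5, 4, 3, 3, 2], giving D = diag(3, 2, 5, 4, 3, 3, 2) and L = D - A. The multiplicity of 0 as a Laplacian eigenvalue equals the number of connected components. The single zero eigenvalue shows the graph is connected. The eigenvalues sum to 22, which equals trace(L) = 2|E|. The largest eigenvalue, 6.1458, is at most the vertex count 7.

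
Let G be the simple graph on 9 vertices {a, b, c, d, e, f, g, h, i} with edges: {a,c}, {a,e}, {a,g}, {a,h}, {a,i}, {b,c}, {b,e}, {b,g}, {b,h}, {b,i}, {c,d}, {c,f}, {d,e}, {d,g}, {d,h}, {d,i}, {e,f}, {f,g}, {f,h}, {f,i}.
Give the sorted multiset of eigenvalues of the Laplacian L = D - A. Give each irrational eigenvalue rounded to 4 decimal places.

[0, 4, 4, 4, 4, 5, 5, 5, 9]

Each diagonal entry of L is the vertex degree and each off-diagonal entry is -1 where an edge is present, 0 otherwise; in the order [a, b, c, d, e, f, g, h, i] the diagonal is [5, 5, 4, 5, 4, 5, 4, 4, 4]. L is symmetric positive semidefinite, so every eigenvalue is real and nonnegative. The single zero eigenvalue shows the graph is connected.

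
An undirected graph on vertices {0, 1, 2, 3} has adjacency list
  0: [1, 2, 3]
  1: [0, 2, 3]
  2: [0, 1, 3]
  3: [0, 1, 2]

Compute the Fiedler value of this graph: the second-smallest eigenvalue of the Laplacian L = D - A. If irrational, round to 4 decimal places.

4

With the vertex order [0, 1, 2, 3], the degrees are [3, 3, 3, 3], giving D = diag(3, 3, 3, 3) and L = D - A. The smallest Laplacian eigenvalue is always 0. The next one, lambda_2 = 4, measures how hard the graph is to disconnect: larger values mean better connectivity. The largest eigenvalue, 4, is at most the vertex count 4.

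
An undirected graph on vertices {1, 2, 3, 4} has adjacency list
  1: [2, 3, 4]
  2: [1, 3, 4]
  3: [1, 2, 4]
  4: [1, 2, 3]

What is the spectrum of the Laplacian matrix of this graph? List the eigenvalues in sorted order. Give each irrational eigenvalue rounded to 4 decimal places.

[0, 4, 4, 4]

Reading degrees in the order [1, 2, 3, 4] gives [3, 3, 3, 3]; set D = diag(3, 3, 3, 3) and form L = D - A. Diagonalising L (or applying a numerical eigensolver to the 4x4 matrix) gives the spectrum above. The single zero eigenvalue shows the graph is connected. The largest eigenvalue, 4, is at most the vertex count 4.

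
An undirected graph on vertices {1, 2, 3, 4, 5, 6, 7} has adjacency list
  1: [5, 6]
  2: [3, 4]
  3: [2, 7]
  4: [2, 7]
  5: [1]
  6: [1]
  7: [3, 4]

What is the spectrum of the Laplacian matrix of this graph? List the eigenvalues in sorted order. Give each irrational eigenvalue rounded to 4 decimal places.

[0, 0, 1, 2, 2, 3, 4]

Each diagonal entry of L is the vertex degree and each off-diagonal entry is -1 where an edge is present, 0 otherwise; in the order [1, 2, 3, 4, 5, 6, 7] the diagonal is [2, 2, 2, 2, 1, 1, 2]. The multiplicity of 0 as a Laplacian eigenvalue equals the number of connected components. The 2 zero eigenvalues correspond to the 2 connected components.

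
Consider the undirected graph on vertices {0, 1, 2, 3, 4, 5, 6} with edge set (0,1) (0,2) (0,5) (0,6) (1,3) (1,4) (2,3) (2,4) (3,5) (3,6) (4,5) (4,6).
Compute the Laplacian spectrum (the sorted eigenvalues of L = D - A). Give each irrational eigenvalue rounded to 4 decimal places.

Reading degrees in the order [0, 1, 2, 3, 4, 5, 6] gives [4, 3, 3, 4, 4, 3, 3]; set D = diag(4, 3, 3, 4, 4, 3, 3) and form L = D - A. L is symmetric positive semidefinite, so every eigenvalue is real and nonnegative. The single zero eigenvalue shows the graph is connected. The largest eigenvalue, 7, is at most the vertex count 7.

[0, 3, 3, 3, 4, 4, 7]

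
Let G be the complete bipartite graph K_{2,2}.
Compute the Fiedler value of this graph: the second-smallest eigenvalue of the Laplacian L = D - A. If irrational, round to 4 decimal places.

2

The graph has 4 vertices and degree multiset [2, 2, 2, 2]; D is the diagonal matrix of degrees and L = D - A. The sorted Laplacian eigenvalues are [0, 2, 2, 4]; the algebraic connectivity is the second entry, 2. The largest eigenvalue, 4, is at most the vertex count 4.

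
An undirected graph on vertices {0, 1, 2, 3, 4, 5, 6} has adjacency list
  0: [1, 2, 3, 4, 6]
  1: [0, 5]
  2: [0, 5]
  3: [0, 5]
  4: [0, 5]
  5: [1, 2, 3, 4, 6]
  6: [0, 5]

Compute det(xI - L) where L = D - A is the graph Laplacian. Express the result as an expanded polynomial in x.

x^7 - 20x^6 + 155x^5 - 600x^4 + 1240x^3 - 1312x^2 + 560x

With the vertex order [0, 1, 2, 3, 4, 5, 6], the degrees are [5, 2, 2, 2, 2, 5, 2], giving D = diag(5, 2, 2, 2, 2, 5, 2) and L = D - A. L has integer entries, so p(x) = det(xI - L) has integer coefficients. Expanding the determinant yields x^7 - 20x^6 + 155x^5 - 600x^4 + 1240x^3 - 1312x^2 + 560x. The coefficient of x^6 equals -trace(L) = -20, matching the sum of degrees. There is one zero in the spectrum, matching the 1 component.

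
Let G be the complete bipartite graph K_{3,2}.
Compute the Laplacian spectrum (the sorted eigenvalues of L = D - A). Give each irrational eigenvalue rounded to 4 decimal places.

The graph has 5 vertices and degree multiset [3, 3, 2, 2, 2]; D is the diagonal matrix of degrees and L = D - A. L is symmetric positive semidefinite, so every eigenvalue is real and nonnegative. There is one zero in the spectrum, matching the 1 component.

[0, 2, 2, 3, 5]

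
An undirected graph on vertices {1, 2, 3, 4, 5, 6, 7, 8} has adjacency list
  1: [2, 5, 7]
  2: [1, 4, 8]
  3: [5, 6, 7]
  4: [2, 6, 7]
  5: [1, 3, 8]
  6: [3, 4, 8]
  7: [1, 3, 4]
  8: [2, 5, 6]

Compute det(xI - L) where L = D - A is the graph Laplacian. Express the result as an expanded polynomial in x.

Each diagonal entry of L is the vertex degree and each off-diagonal entry is -1 where an edge is present, 0 otherwise; in the order [1, 2, 3, 4, 5, 6, 7, 8] the diagonal is [3, 3, 3, 3, 3, 3, 3, 3]. The eigenvalues of L are [0, 2, 2, 2, 4, 4, 4, 6]; the characteristic polynomial is the product of (x - lambda_i), which multiplies out to x^8 - 24x^7 + 240x^6 - 1296x^5 + 4080x^4 - 7488x^3 + 7424x^2 - 3072x. The constant term is 0 because L is singular (the all-ones vector lies in its kernel). The eigenvalues sum to 24, which equals trace(L) = 2|E|.

x^8 - 24x^7 + 240x^6 - 1296x^5 + 4080x^4 - 7488x^3 + 7424x^2 - 3072x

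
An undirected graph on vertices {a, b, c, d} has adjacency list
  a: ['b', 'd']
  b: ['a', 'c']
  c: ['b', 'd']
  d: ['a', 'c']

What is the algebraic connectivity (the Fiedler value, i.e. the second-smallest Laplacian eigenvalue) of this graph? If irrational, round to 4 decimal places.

Reading degrees in the order [a, b, c, d] gives [2, 2, 2, 2]; set D = diag(2, 2, 2, 2) and form L = D - A. The sorted Laplacian eigenvalues are [0, 2, 2, 4]; the algebraic connectivity is the second entry, 2.

2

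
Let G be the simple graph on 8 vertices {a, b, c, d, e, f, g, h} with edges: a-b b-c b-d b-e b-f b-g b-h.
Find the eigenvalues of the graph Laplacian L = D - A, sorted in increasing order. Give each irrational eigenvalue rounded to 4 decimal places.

Reading degrees in the order [a, b, c, d, e, f, g, h] gives [1, 7, 1, 1, 1, 1, 1, 1]; set D = diag(1, 7, 1, 1, 1, 1, 1, 1) and form L = D - A. Diagonalising L (or applying a numerical eigensolver to the 8x8 matrix) gives the spectrum above. By the matrix-tree theorem the graph has (1/8) * product of the nonzero eigenvalues = 1 spanning tree.

[0, 1, 1, 1, 1, 1, 1, 8]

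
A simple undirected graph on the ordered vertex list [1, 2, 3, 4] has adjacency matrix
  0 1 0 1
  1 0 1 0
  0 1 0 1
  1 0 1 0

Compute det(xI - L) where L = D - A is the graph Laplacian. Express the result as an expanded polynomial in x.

x^4 - 8x^3 + 20x^2 - 16x

Each diagonal entry of L is the vertex degree and each off-diagonal entry is -1 where an edge is present, 0 otherwise; in the order [1, 2, 3, 4] the diagonal is [2, 2, 2, 2]. L has integer entries, so p(x) = det(xI - L) has integer coefficients. Expanding the determinant yields x^4 - 8x^3 + 20x^2 - 16x. Since p(0) = det(-L) = 0, x divides p(x). By the matrix-tree theorem the graph has (1/4) * product of the nonzero eigenvalues = 4 spanning trees.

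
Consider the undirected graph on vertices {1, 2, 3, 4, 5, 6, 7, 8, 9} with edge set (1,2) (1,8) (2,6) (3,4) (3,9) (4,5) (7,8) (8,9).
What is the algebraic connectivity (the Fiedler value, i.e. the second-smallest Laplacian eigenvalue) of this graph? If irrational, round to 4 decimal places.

0.1506

Reading degrees in the order [1, 2, 3, 4, 5, 6, 7, 8, 9] gives [2, 2, 2, 2, 1, 1, 1, 3, 2]; set D = diag(2, 2, 2, 2, 1, 1, 1, 3, 2) and form L = D - A. The smallest Laplacian eigenvalue is always 0. The next one, lambda_2 = 0.1506, measures how hard the graph is to disconnect: larger values mean better connectivity. By the matrix-tree theorem the graph has (1/9) * product of the nonzero eigenvalues = 1 spanning tree.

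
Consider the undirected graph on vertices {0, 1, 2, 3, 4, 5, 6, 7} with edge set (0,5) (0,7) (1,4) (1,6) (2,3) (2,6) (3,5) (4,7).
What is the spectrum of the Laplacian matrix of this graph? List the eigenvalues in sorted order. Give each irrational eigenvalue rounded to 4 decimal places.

Reading degrees in the order [0, 1, 2, 3, 4, 5, 6, 7] gives [2, 2, 2, 2, 2, 2, 2, 2]; set D = diag(2, 2, 2, 2, 2, 2, 2, 2) and form L = D - A. The multiplicity of 0 as a Laplacian eigenvalue equals the number of connected components. There is one zero in the spectrum, matching the 1 component.

[0, 0.5858, 0.5858, 2, 2, 3.4142, 3.4142, 4]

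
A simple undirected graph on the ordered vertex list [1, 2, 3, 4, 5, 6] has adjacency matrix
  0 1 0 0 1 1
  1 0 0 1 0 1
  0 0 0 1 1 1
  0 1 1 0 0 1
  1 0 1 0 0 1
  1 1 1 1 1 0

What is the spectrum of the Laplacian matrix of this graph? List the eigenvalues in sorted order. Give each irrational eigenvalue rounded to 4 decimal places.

[0, 2.3820, 2.3820, 4.6180, 4.6180, 6]

Reading degrees in the order [1, 2, 3, 4, 5, 6] gives [3, 3, 3, 3, 3, 5]; set D = diag(3, 3, 3, 3, 3, 5) and form L = D - A. Diagonalising L (or applying a numerical eigensolver to the 6x6 matrix) gives the spectrum above. The single zero eigenvalue shows the graph is connected. The largest eigenvalue, 6, is at most the vertex count 6.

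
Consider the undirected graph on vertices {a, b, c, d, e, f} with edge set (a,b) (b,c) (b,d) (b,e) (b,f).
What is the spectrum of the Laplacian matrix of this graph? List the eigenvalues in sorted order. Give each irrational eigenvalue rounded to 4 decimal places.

Each diagonal entry of L is the vertex degree and each off-diagonal entry is -1 where an edge is present, 0 otherwise; in the order [a, b, c, d, e, f] the diagonal is [1, 5, 1, 1, 1, 1]. Since every row of L sums to 0, the all-ones vector is in the kernel and 0 is an eigenvalue. The single zero eigenvalue shows the graph is connected. There is one zero in the spectrum, matching the 1 component. The eigenvalues sum to 10, which equals trace(L) = 2|E|.

[0, 1, 1, 1, 1, 6]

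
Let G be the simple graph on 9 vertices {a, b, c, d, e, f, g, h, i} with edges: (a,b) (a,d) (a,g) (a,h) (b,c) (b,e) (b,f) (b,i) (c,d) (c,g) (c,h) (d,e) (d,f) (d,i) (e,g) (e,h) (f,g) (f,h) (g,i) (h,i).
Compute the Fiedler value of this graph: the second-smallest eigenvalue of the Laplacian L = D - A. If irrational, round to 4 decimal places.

4

With the vertex order [a, b, c, d, e, f, g, h, i], the degrees are [4, 5, 4, 5, 4, 4, 5, 5, 4], giving D = diag(4, 5, 4, 5, 4, 4, 5, 5, 4) and L = D - A. The smallest Laplacian eigenvalue is always 0. The next one, lambda_2 = 4, measures how hard the graph is to disconnect: larger values mean better connectivity. There is one zero in the spectrum, matching the 1 component.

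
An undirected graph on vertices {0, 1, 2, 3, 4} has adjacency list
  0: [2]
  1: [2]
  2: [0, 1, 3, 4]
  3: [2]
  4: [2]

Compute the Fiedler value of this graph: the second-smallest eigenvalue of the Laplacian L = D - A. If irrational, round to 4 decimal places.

With the vertex order [0, 1, 2, 3, 4], the degrees are [1, 1, 4, 1, 1], giving D = diag(1, 1, 4, 1, 1) and L = D - A. The sorted Laplacian eigenvalues are [0, 1, 1, 1, 5]; the algebraic connectivity is the second entry, 1. By the matrix-tree theorem the graph has (1/5) * product of the nonzero eigenvalues = 1 spanning tree.

1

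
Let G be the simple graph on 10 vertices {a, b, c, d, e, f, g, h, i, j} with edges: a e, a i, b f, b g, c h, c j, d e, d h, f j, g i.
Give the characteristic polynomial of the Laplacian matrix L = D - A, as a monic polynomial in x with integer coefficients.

Each diagonal entry of L is the vertex degree and each off-diagonal entry is -1 where an edge is present, 0 otherwise; in the order [a, b, c, d, e, f, g, h, i, j] the diagonal is [2, 2, 2, 2, 2, 2, 2, 2, 2, 2]. L has integer entries, so p(x) = det(xI - L) has integer coefficients. Expanding the determinant yields x^10 - 20x^9 + 170x^8 - 800x^7 + 2275x^6 - 4004x^5 + 4290x^4 - 2640x^3 + 825x^2 - 100x. Since p(0) = det(-L) = 0, x divides p(x). The eigenvalues sum to 20, which equals trace(L) = 2|E|. The largest eigenvalue, 4, is at most the vertex count 10.

x^10 - 20x^9 + 170x^8 - 800x^7 + 2275x^6 - 4004x^5 + 4290x^4 - 2640x^3 + 825x^2 - 100x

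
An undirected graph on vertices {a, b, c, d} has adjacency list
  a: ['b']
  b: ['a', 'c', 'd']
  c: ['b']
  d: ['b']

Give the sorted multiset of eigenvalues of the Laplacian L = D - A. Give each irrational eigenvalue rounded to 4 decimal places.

Reading degrees in the order [a, b, c, d] gives [1, 3, 1, 1]; set D = diag(1, 3, 1, 1) and form L = D - A. L is symmetric positive semidefinite, so every eigenvalue is real and nonnegative. There is one zero in the spectrum, matching the 1 component. The largest eigenvalue, 4, is at most the vertex count 4.

[0, 1, 1, 4]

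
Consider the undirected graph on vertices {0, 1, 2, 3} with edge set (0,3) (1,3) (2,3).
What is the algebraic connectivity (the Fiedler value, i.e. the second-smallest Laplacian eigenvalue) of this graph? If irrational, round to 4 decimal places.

Reading degrees in the order [0, 1, 2, 3] gives [1, 1, 1, 3]; set D = diag(1, 1, 1, 3) and form L = D - A. The sorted Laplacian eigenvalues are [0, 1, 1, 4]; the algebraic connectivity is the second entry, 1. The largest eigenvalue, 4, is at most the vertex count 4.

1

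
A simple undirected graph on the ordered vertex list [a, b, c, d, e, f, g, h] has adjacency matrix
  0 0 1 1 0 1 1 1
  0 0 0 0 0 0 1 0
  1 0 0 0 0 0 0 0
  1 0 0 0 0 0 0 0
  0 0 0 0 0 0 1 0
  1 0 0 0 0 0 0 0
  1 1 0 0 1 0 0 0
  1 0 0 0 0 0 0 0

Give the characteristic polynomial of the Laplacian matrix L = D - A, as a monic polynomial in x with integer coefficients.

Each diagonal entry of L is the vertex degree and each off-diagonal entry is -1 where an edge is present, 0 otherwise; in the order [a, b, c, d, e, f, g, h] the diagonal is [5, 1, 1, 1, 1, 1, 3, 1]. Computing det(xI - L) by cofactor expansion (or equivalently via sum-over-permutations) gives x^8 - 14x^7 + 71x^6 - 172x^5 + 223x^4 - 158x^3 + 57x^2 - 8x. The coefficient of x^7 equals -trace(L) = -14, matching the sum of degrees. There is one zero in the spectrum, matching the 1 component.

x^8 - 14x^7 + 71x^6 - 172x^5 + 223x^4 - 158x^3 + 57x^2 - 8x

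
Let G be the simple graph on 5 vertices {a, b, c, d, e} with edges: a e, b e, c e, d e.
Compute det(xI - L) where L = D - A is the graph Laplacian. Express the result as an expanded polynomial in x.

Reading degrees in the order [a, b, c, d, e] gives [1, 1, 1, 1, 4]; set D = diag(1, 1, 1, 1, 4) and form L = D - A. Computing det(xI - L) by cofactor expansion (or equivalently via sum-over-permutations) gives x^5 - 8x^4 + 18x^3 - 16x^2 + 5x. Since p(0) = det(-L) = 0, x divides p(x). There is one zero in the spectrum, matching the 1 component. The eigenvalues sum to 8, which equals trace(L) = 2|E|.

x^5 - 8x^4 + 18x^3 - 16x^2 + 5x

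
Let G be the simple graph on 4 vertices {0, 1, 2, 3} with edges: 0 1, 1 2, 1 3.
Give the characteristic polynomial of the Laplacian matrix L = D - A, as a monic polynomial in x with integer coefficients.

x^4 - 6x^3 + 9x^2 - 4x

Reading degrees in the order [0, 1, 2, 3] gives [1, 3, 1, 1]; set D = diag(1, 3, 1, 1) and form L = D - A. Computing det(xI - L) by cofactor expansion (or equivalently via sum-over-permutations) gives x^4 - 6x^3 + 9x^2 - 4x. The coefficient of x^3 equals -trace(L) = -6, matching the sum of degrees. The eigenvalues sum to 6, which equals trace(L) = 2|E|.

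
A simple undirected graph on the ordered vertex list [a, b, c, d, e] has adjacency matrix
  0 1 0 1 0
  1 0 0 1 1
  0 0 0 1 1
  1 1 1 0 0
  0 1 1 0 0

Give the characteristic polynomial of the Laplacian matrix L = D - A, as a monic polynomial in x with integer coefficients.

Each diagonal entry of L is the vertex degree and each off-diagonal entry is -1 where an edge is present, 0 otherwise; in the order [a, b, c, d, e] the diagonal is [2, 3, 2, 3, 2]. Computing det(xI - L) by cofactor expansion (or equivalently via sum-over-permutations) gives x^5 - 12x^4 + 51x^3 - 90x^2 + 55x. The coefficient of x^4 equals -trace(L) = -12, matching the sum of degrees. The largest eigenvalue, 4.6180, is at most the vertex count 5.

x^5 - 12x^4 + 51x^3 - 90x^2 + 55x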